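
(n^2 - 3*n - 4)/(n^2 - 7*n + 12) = (n + 1)/(n - 3)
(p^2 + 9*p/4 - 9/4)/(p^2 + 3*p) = (p - 3/4)/p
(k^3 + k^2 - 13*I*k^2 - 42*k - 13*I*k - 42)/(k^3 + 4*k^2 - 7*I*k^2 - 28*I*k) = (k^2 + k*(1 - 6*I) - 6*I)/(k*(k + 4))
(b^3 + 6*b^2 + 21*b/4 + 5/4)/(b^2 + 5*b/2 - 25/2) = (4*b^2 + 4*b + 1)/(2*(2*b - 5))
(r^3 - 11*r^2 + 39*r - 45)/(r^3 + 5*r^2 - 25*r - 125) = (r^2 - 6*r + 9)/(r^2 + 10*r + 25)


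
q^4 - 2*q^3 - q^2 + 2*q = q*(q - 2)*(q - 1)*(q + 1)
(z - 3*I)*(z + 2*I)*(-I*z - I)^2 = -z^4 - 2*z^3 + I*z^3 - 7*z^2 + 2*I*z^2 - 12*z + I*z - 6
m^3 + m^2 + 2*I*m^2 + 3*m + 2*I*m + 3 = (m + 1)*(m - I)*(m + 3*I)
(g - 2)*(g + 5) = g^2 + 3*g - 10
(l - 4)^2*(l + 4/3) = l^3 - 20*l^2/3 + 16*l/3 + 64/3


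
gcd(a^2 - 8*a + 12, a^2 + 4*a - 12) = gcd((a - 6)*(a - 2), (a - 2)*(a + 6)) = a - 2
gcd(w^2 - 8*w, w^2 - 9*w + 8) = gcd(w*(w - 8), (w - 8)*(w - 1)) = w - 8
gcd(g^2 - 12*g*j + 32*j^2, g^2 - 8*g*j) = g - 8*j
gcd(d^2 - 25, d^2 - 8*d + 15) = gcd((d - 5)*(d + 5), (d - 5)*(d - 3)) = d - 5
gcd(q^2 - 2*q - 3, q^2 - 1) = q + 1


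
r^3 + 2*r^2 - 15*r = r*(r - 3)*(r + 5)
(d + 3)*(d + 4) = d^2 + 7*d + 12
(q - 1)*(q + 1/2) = q^2 - q/2 - 1/2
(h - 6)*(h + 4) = h^2 - 2*h - 24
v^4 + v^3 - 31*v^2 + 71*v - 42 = (v - 3)*(v - 2)*(v - 1)*(v + 7)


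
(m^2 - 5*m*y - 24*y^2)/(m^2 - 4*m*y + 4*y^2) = (m^2 - 5*m*y - 24*y^2)/(m^2 - 4*m*y + 4*y^2)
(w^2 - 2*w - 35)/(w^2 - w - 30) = (w - 7)/(w - 6)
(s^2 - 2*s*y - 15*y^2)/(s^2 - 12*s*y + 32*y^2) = (s^2 - 2*s*y - 15*y^2)/(s^2 - 12*s*y + 32*y^2)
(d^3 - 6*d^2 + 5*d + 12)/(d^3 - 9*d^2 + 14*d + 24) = (d - 3)/(d - 6)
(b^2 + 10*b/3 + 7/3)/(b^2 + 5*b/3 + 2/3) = (3*b + 7)/(3*b + 2)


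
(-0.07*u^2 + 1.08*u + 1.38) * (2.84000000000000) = -0.1988*u^2 + 3.0672*u + 3.9192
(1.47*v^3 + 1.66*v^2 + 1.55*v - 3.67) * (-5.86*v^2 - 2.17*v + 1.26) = -8.6142*v^5 - 12.9175*v^4 - 10.833*v^3 + 20.2343*v^2 + 9.9169*v - 4.6242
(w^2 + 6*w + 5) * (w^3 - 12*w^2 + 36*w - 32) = w^5 - 6*w^4 - 31*w^3 + 124*w^2 - 12*w - 160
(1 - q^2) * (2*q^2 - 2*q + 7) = -2*q^4 + 2*q^3 - 5*q^2 - 2*q + 7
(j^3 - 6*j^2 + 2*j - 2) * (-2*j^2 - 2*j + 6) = -2*j^5 + 10*j^4 + 14*j^3 - 36*j^2 + 16*j - 12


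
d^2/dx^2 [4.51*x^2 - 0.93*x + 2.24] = 9.02000000000000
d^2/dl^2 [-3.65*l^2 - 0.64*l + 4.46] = -7.30000000000000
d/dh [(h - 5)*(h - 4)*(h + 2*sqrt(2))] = 3*h^2 - 18*h + 4*sqrt(2)*h - 18*sqrt(2) + 20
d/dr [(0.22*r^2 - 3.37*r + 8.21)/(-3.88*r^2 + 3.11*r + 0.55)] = (-12.3914*r^2 + 63.9516*r - 27.3866)/(15.0544*r^4 - 24.1336*r^3 + 5.4041*r^2 + 3.421*r + 0.3025)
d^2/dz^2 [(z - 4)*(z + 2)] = 2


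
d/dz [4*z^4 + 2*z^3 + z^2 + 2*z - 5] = 16*z^3 + 6*z^2 + 2*z + 2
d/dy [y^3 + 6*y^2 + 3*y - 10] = 3*y^2 + 12*y + 3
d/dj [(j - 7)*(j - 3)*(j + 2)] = 3*j^2 - 16*j + 1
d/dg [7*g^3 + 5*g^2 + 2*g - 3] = 21*g^2 + 10*g + 2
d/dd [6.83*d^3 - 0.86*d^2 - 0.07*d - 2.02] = 20.49*d^2 - 1.72*d - 0.07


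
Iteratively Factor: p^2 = (p)*(p)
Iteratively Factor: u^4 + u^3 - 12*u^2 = (u)*(u^3 + u^2 - 12*u) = u^2*(u^2 + u - 12) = u^2*(u + 4)*(u - 3)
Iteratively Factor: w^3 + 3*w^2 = (w)*(w^2 + 3*w) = w*(w + 3)*(w)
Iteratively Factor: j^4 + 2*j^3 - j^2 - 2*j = (j + 1)*(j^3 + j^2 - 2*j) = (j - 1)*(j + 1)*(j^2 + 2*j) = j*(j - 1)*(j + 1)*(j + 2)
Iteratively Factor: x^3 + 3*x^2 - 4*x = (x - 1)*(x^2 + 4*x) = (x - 1)*(x + 4)*(x)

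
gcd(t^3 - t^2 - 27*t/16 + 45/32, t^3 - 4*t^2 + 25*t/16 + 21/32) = t - 3/4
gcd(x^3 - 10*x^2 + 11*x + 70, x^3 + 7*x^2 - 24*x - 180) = x - 5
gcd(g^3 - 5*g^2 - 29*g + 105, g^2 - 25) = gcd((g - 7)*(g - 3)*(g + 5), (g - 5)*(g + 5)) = g + 5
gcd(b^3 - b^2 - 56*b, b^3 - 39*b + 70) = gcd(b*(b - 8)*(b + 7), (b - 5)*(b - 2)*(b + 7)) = b + 7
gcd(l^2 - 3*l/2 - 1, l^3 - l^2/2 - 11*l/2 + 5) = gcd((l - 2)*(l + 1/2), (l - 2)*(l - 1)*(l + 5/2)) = l - 2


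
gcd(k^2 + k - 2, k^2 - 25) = 1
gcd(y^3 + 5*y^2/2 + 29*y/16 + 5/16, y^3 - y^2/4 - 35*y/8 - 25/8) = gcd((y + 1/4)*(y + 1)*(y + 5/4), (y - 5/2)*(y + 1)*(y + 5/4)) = y^2 + 9*y/4 + 5/4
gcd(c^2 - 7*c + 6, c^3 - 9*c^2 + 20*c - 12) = c^2 - 7*c + 6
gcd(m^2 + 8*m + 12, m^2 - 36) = m + 6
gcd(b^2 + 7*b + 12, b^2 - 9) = b + 3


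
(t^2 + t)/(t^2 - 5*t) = (t + 1)/(t - 5)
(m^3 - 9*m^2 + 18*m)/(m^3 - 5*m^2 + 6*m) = (m - 6)/(m - 2)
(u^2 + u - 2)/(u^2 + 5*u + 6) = (u - 1)/(u + 3)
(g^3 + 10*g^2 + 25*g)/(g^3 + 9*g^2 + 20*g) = (g + 5)/(g + 4)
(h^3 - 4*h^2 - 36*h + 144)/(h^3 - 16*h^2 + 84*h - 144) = (h + 6)/(h - 6)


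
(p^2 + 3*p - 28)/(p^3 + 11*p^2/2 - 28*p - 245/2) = 2*(p - 4)/(2*p^2 - 3*p - 35)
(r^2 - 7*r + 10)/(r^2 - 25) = (r - 2)/(r + 5)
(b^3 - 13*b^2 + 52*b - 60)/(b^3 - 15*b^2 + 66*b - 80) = (b - 6)/(b - 8)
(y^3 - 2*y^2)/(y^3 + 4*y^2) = (y - 2)/(y + 4)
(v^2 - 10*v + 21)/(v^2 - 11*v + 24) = (v - 7)/(v - 8)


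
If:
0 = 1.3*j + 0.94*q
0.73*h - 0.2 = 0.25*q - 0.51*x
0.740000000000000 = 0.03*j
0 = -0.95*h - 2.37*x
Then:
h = -15.85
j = 24.67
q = -34.11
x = 6.35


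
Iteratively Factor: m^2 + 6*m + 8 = (m + 2)*(m + 4)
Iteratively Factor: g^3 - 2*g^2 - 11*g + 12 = (g + 3)*(g^2 - 5*g + 4) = (g - 1)*(g + 3)*(g - 4)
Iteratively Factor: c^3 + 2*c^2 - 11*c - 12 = (c - 3)*(c^2 + 5*c + 4) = (c - 3)*(c + 1)*(c + 4)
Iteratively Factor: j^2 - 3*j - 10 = (j + 2)*(j - 5)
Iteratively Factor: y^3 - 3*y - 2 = (y + 1)*(y^2 - y - 2) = (y - 2)*(y + 1)*(y + 1)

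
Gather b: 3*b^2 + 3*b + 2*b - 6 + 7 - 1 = 3*b^2 + 5*b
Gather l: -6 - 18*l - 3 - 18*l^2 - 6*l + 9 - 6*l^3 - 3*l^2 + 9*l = -6*l^3 - 21*l^2 - 15*l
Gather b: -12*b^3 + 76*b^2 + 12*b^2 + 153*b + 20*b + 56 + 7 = -12*b^3 + 88*b^2 + 173*b + 63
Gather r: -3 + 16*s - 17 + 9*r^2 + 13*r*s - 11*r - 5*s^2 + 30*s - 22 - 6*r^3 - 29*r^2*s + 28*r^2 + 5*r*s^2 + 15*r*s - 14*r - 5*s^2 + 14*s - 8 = -6*r^3 + r^2*(37 - 29*s) + r*(5*s^2 + 28*s - 25) - 10*s^2 + 60*s - 50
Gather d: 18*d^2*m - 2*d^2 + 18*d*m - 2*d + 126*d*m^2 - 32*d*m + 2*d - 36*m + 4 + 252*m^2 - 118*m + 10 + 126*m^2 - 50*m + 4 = d^2*(18*m - 2) + d*(126*m^2 - 14*m) + 378*m^2 - 204*m + 18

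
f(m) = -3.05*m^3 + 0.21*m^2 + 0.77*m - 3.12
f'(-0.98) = -8.43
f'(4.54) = -185.92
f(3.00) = -81.27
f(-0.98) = -0.80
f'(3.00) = -80.32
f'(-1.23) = -13.59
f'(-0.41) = -0.94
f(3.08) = -87.87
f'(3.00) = -80.32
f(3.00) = -81.27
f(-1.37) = 4.06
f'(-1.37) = -16.98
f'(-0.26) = 0.04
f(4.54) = -280.70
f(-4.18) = 220.09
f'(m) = -9.15*m^2 + 0.42*m + 0.77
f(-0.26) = -3.25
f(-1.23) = 1.93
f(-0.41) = -3.19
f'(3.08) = -84.74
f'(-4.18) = -160.86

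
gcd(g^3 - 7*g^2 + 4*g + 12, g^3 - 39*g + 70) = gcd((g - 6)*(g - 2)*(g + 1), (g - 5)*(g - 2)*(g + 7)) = g - 2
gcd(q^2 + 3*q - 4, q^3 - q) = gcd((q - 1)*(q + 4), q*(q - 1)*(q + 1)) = q - 1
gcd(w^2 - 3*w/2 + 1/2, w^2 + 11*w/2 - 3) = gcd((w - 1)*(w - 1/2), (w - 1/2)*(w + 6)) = w - 1/2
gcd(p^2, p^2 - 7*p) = p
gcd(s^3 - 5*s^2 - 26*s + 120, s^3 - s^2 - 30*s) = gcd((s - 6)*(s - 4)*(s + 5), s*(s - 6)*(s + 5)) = s^2 - s - 30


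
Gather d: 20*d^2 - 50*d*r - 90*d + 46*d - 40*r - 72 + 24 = 20*d^2 + d*(-50*r - 44) - 40*r - 48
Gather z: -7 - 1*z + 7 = -z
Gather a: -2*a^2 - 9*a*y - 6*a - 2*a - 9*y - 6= -2*a^2 + a*(-9*y - 8) - 9*y - 6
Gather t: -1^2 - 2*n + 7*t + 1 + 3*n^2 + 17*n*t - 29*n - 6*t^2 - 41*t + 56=3*n^2 - 31*n - 6*t^2 + t*(17*n - 34) + 56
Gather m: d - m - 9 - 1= d - m - 10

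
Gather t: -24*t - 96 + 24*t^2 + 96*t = 24*t^2 + 72*t - 96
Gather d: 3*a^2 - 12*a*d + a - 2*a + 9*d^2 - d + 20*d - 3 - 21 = 3*a^2 - a + 9*d^2 + d*(19 - 12*a) - 24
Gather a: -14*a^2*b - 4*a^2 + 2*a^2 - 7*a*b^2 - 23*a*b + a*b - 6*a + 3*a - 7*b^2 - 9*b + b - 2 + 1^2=a^2*(-14*b - 2) + a*(-7*b^2 - 22*b - 3) - 7*b^2 - 8*b - 1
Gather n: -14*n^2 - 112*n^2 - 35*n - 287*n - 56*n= -126*n^2 - 378*n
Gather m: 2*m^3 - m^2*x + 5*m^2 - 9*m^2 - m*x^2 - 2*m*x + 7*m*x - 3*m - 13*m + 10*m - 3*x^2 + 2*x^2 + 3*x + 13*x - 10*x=2*m^3 + m^2*(-x - 4) + m*(-x^2 + 5*x - 6) - x^2 + 6*x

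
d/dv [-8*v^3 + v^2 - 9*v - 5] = -24*v^2 + 2*v - 9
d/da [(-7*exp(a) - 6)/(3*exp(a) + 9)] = -5*exp(a)/(exp(a) + 3)^2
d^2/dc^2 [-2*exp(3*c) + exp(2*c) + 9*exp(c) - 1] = (-18*exp(2*c) + 4*exp(c) + 9)*exp(c)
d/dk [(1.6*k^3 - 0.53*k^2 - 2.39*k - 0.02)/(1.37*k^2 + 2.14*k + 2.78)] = (2.192*k^4 + 6.848*k^3 + 15.4841*k^2 - 2.892*k - 6.6014)/(1.8769*k^4 + 5.8636*k^3 + 12.1968*k^2 + 11.8984*k + 7.7284)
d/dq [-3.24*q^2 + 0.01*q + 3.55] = 0.01 - 6.48*q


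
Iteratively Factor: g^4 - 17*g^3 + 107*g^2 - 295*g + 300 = (g - 5)*(g^3 - 12*g^2 + 47*g - 60) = (g - 5)*(g - 4)*(g^2 - 8*g + 15) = (g - 5)*(g - 4)*(g - 3)*(g - 5)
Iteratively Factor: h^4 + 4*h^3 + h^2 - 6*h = (h + 3)*(h^3 + h^2 - 2*h) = (h - 1)*(h + 3)*(h^2 + 2*h) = h*(h - 1)*(h + 3)*(h + 2)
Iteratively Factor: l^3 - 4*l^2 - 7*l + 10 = (l - 5)*(l^2 + l - 2) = (l - 5)*(l + 2)*(l - 1)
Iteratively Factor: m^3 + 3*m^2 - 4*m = (m + 4)*(m^2 - m) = (m - 1)*(m + 4)*(m)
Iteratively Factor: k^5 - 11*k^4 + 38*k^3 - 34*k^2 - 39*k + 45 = (k - 1)*(k^4 - 10*k^3 + 28*k^2 - 6*k - 45) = (k - 3)*(k - 1)*(k^3 - 7*k^2 + 7*k + 15) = (k - 5)*(k - 3)*(k - 1)*(k^2 - 2*k - 3) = (k - 5)*(k - 3)*(k - 1)*(k + 1)*(k - 3)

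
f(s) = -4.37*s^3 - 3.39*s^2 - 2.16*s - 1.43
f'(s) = -13.11*s^2 - 6.78*s - 2.16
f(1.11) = -13.98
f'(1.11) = -25.84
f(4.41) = -451.68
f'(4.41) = -287.02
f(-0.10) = -1.24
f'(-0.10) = -1.61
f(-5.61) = 675.56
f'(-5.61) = -376.72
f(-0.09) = -1.26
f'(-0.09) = -1.66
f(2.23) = -71.57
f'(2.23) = -82.47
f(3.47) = -232.33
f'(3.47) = -183.54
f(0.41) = -3.19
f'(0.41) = -7.14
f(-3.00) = 92.53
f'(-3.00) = -99.81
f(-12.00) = 7087.69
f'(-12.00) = -1808.64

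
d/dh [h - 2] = 1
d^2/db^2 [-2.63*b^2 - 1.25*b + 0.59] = -5.26000000000000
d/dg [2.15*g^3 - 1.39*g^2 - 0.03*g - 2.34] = 6.45*g^2 - 2.78*g - 0.03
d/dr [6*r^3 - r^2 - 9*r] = 18*r^2 - 2*r - 9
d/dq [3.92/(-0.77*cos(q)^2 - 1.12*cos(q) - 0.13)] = -(6.0368*cos(q) + 4.3904)*sin(q)/(0.77*cos(q)^2 + 1.12*cos(q) + 0.13)^2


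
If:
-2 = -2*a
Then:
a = 1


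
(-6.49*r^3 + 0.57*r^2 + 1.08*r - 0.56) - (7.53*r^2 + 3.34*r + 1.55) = -6.49*r^3 - 6.96*r^2 - 2.26*r - 2.11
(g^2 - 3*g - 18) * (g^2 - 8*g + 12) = g^4 - 11*g^3 + 18*g^2 + 108*g - 216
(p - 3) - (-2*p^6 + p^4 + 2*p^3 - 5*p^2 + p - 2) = 2*p^6 - p^4 - 2*p^3 + 5*p^2 - 1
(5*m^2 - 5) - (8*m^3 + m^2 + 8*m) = -8*m^3 + 4*m^2 - 8*m - 5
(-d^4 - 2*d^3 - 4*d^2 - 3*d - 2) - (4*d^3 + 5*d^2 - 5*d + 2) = -d^4 - 6*d^3 - 9*d^2 + 2*d - 4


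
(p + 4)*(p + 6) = p^2 + 10*p + 24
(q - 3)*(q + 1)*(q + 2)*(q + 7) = q^4 + 7*q^3 - 7*q^2 - 55*q - 42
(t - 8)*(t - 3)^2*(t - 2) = t^4 - 16*t^3 + 85*t^2 - 186*t + 144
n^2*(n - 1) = n^3 - n^2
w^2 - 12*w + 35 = (w - 7)*(w - 5)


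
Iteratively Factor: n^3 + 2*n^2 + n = (n + 1)*(n^2 + n) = (n + 1)^2*(n)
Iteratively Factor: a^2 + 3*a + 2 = (a + 2)*(a + 1)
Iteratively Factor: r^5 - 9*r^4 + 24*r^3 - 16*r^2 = (r - 1)*(r^4 - 8*r^3 + 16*r^2) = (r - 4)*(r - 1)*(r^3 - 4*r^2) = r*(r - 4)*(r - 1)*(r^2 - 4*r) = r^2*(r - 4)*(r - 1)*(r - 4)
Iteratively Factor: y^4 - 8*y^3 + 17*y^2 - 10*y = (y - 2)*(y^3 - 6*y^2 + 5*y) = (y - 5)*(y - 2)*(y^2 - y) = y*(y - 5)*(y - 2)*(y - 1)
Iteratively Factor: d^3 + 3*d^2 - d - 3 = (d + 1)*(d^2 + 2*d - 3) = (d - 1)*(d + 1)*(d + 3)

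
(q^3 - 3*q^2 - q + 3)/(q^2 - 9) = (q^2 - 1)/(q + 3)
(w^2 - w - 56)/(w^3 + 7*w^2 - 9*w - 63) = (w - 8)/(w^2 - 9)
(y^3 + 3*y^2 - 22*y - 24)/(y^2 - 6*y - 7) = (y^2 + 2*y - 24)/(y - 7)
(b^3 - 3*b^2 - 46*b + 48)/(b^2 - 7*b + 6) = (b^2 - 2*b - 48)/(b - 6)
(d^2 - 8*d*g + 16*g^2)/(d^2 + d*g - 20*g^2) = (d - 4*g)/(d + 5*g)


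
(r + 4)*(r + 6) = r^2 + 10*r + 24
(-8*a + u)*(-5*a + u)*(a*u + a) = 40*a^3*u + 40*a^3 - 13*a^2*u^2 - 13*a^2*u + a*u^3 + a*u^2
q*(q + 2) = q^2 + 2*q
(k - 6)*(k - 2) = k^2 - 8*k + 12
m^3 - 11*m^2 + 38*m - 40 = (m - 5)*(m - 4)*(m - 2)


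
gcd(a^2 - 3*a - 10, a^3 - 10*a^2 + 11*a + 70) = a^2 - 3*a - 10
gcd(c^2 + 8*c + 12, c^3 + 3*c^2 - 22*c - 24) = c + 6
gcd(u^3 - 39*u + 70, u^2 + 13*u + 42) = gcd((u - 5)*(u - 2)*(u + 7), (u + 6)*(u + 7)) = u + 7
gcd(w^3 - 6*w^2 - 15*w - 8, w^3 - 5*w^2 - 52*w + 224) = w - 8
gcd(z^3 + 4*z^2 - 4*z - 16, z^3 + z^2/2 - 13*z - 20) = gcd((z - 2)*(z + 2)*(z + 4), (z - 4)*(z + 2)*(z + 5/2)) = z + 2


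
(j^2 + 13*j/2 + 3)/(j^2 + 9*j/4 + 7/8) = 4*(j + 6)/(4*j + 7)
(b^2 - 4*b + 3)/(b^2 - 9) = (b - 1)/(b + 3)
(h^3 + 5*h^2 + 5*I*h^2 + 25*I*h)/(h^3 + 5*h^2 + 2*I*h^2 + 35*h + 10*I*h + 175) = h*(h + 5*I)/(h^2 + 2*I*h + 35)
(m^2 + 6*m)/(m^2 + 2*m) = (m + 6)/(m + 2)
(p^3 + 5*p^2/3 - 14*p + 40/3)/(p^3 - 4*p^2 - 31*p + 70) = (p - 4/3)/(p - 7)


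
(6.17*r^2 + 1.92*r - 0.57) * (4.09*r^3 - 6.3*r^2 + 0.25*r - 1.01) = 25.2353*r^5 - 31.0182*r^4 - 12.8848*r^3 - 2.1607*r^2 - 2.0817*r + 0.5757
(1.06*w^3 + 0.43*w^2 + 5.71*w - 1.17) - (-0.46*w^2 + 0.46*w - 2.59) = 1.06*w^3 + 0.89*w^2 + 5.25*w + 1.42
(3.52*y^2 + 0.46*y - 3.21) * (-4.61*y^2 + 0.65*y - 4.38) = -16.2272*y^4 + 0.1674*y^3 - 0.320499999999999*y^2 - 4.1013*y + 14.0598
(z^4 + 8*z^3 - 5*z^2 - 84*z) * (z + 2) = z^5 + 10*z^4 + 11*z^3 - 94*z^2 - 168*z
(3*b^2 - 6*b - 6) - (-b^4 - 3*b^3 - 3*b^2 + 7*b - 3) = b^4 + 3*b^3 + 6*b^2 - 13*b - 3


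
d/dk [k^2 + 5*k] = 2*k + 5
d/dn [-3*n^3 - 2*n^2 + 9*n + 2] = -9*n^2 - 4*n + 9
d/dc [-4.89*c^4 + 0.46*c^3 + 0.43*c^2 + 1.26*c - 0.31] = -19.56*c^3 + 1.38*c^2 + 0.86*c + 1.26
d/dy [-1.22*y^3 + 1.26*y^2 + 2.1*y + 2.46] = -3.66*y^2 + 2.52*y + 2.1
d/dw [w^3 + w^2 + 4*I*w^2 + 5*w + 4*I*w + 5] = 3*w^2 + w*(2 + 8*I) + 5 + 4*I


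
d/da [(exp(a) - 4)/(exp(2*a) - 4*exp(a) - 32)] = (-2*(exp(a) - 4)*(exp(a) - 2) + exp(2*a) - 4*exp(a) - 32)*exp(a)/(-exp(2*a) + 4*exp(a) + 32)^2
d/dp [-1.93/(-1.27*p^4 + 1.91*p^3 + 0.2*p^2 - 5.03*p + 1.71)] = (-9.8044*p^3 + 11.0589*p^2 + 0.772*p - 9.7079)/(-1.27*p^4 + 1.91*p^3 + 0.2*p^2 - 5.03*p + 1.71)^2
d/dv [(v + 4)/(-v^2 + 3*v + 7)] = (-v^2 + 3*v + (v + 4)*(2*v - 3) + 7)/(-v^2 + 3*v + 7)^2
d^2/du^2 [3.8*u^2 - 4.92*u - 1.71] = 7.60000000000000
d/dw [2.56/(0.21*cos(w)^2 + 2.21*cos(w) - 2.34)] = (1.0752*cos(w) + 5.6576)*sin(w)/(0.21*cos(w)^2 + 2.21*cos(w) - 2.34)^2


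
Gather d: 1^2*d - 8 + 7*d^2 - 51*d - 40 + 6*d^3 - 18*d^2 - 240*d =6*d^3 - 11*d^2 - 290*d - 48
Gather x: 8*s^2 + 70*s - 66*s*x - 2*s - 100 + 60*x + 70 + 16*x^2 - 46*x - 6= 8*s^2 + 68*s + 16*x^2 + x*(14 - 66*s) - 36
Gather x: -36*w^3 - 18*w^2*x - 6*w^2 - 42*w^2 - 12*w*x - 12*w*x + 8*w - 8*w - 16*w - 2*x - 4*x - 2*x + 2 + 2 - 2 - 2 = -36*w^3 - 48*w^2 - 16*w + x*(-18*w^2 - 24*w - 8)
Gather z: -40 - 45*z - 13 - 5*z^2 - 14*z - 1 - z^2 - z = -6*z^2 - 60*z - 54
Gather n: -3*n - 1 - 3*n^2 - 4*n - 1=-3*n^2 - 7*n - 2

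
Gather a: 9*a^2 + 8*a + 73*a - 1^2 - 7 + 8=9*a^2 + 81*a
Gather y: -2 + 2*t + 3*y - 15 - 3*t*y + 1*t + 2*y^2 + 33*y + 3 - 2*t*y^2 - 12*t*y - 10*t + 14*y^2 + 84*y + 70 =-7*t + y^2*(16 - 2*t) + y*(120 - 15*t) + 56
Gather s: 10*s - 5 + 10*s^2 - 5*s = 10*s^2 + 5*s - 5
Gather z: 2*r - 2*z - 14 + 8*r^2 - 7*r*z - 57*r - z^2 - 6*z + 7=8*r^2 - 55*r - z^2 + z*(-7*r - 8) - 7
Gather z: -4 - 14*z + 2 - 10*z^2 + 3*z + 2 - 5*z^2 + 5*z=-15*z^2 - 6*z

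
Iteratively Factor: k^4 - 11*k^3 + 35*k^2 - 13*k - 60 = (k + 1)*(k^3 - 12*k^2 + 47*k - 60) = (k - 5)*(k + 1)*(k^2 - 7*k + 12) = (k - 5)*(k - 3)*(k + 1)*(k - 4)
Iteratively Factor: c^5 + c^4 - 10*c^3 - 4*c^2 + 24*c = (c + 3)*(c^4 - 2*c^3 - 4*c^2 + 8*c) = (c - 2)*(c + 3)*(c^3 - 4*c) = (c - 2)*(c + 2)*(c + 3)*(c^2 - 2*c) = c*(c - 2)*(c + 2)*(c + 3)*(c - 2)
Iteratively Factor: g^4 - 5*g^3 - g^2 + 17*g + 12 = (g + 1)*(g^3 - 6*g^2 + 5*g + 12) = (g - 4)*(g + 1)*(g^2 - 2*g - 3) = (g - 4)*(g + 1)^2*(g - 3)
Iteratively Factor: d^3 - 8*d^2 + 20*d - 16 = (d - 2)*(d^2 - 6*d + 8) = (d - 2)^2*(d - 4)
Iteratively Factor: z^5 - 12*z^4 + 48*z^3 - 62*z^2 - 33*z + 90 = (z - 3)*(z^4 - 9*z^3 + 21*z^2 + z - 30) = (z - 3)*(z + 1)*(z^3 - 10*z^2 + 31*z - 30) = (z - 3)*(z - 2)*(z + 1)*(z^2 - 8*z + 15) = (z - 3)^2*(z - 2)*(z + 1)*(z - 5)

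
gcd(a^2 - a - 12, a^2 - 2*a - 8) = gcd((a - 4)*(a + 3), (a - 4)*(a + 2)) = a - 4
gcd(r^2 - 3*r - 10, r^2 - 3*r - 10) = r^2 - 3*r - 10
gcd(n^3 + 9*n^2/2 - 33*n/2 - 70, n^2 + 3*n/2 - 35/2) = n + 5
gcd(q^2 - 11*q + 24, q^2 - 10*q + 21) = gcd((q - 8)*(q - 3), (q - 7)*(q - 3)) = q - 3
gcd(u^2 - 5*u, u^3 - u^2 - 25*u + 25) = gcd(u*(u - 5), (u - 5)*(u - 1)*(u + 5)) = u - 5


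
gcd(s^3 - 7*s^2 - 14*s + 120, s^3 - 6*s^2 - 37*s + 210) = s - 5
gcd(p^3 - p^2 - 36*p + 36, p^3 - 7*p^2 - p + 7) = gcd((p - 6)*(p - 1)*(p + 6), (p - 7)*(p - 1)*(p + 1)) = p - 1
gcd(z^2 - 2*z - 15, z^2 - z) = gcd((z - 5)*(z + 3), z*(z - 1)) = 1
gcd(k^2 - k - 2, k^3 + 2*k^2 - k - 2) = k + 1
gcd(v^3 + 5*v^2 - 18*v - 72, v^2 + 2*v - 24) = v^2 + 2*v - 24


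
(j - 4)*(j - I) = j^2 - 4*j - I*j + 4*I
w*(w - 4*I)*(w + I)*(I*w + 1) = I*w^4 + 4*w^3 + I*w^2 + 4*w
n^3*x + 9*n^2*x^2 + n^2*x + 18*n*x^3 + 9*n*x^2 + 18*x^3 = (n + 3*x)*(n + 6*x)*(n*x + x)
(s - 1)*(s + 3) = s^2 + 2*s - 3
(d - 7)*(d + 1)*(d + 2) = d^3 - 4*d^2 - 19*d - 14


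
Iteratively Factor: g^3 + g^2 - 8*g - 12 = (g + 2)*(g^2 - g - 6) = (g - 3)*(g + 2)*(g + 2)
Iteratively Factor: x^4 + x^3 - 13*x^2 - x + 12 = (x + 4)*(x^3 - 3*x^2 - x + 3) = (x - 1)*(x + 4)*(x^2 - 2*x - 3) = (x - 3)*(x - 1)*(x + 4)*(x + 1)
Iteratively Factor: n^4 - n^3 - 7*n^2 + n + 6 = (n - 3)*(n^3 + 2*n^2 - n - 2) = (n - 3)*(n + 2)*(n^2 - 1) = (n - 3)*(n + 1)*(n + 2)*(n - 1)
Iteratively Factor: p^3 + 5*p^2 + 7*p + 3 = (p + 1)*(p^2 + 4*p + 3) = (p + 1)^2*(p + 3)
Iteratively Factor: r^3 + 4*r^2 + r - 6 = (r + 3)*(r^2 + r - 2) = (r + 2)*(r + 3)*(r - 1)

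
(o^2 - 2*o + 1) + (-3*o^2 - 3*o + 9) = -2*o^2 - 5*o + 10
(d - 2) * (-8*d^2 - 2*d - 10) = -8*d^3 + 14*d^2 - 6*d + 20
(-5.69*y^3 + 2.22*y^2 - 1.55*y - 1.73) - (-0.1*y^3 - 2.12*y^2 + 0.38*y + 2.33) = -5.59*y^3 + 4.34*y^2 - 1.93*y - 4.06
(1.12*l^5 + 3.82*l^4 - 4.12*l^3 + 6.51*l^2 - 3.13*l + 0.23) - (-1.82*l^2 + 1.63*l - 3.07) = 1.12*l^5 + 3.82*l^4 - 4.12*l^3 + 8.33*l^2 - 4.76*l + 3.3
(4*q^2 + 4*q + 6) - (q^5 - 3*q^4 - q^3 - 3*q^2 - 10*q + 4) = -q^5 + 3*q^4 + q^3 + 7*q^2 + 14*q + 2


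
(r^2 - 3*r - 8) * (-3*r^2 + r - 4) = -3*r^4 + 10*r^3 + 17*r^2 + 4*r + 32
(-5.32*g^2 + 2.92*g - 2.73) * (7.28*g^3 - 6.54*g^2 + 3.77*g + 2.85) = -38.7296*g^5 + 56.0504*g^4 - 59.0276*g^3 + 13.7006*g^2 - 1.9701*g - 7.7805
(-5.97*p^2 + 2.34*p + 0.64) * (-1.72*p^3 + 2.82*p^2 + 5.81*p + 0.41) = 10.2684*p^5 - 20.8602*p^4 - 29.1877*p^3 + 12.9525*p^2 + 4.6778*p + 0.2624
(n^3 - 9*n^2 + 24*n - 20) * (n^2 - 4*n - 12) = n^5 - 13*n^4 + 48*n^3 - 8*n^2 - 208*n + 240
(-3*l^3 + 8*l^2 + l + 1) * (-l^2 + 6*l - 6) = 3*l^5 - 26*l^4 + 65*l^3 - 43*l^2 - 6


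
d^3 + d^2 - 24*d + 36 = (d - 3)*(d - 2)*(d + 6)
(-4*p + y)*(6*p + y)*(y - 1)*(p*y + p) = -24*p^3*y^2 + 24*p^3 + 2*p^2*y^3 - 2*p^2*y + p*y^4 - p*y^2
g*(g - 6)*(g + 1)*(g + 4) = g^4 - g^3 - 26*g^2 - 24*g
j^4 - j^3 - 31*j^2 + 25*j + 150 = (j - 5)*(j - 3)*(j + 2)*(j + 5)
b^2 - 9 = (b - 3)*(b + 3)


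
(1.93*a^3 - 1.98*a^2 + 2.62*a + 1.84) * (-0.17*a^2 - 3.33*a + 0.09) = -0.3281*a^5 - 6.0903*a^4 + 6.3217*a^3 - 9.2156*a^2 - 5.8914*a + 0.1656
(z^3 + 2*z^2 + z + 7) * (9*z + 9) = 9*z^4 + 27*z^3 + 27*z^2 + 72*z + 63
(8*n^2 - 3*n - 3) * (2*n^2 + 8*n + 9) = 16*n^4 + 58*n^3 + 42*n^2 - 51*n - 27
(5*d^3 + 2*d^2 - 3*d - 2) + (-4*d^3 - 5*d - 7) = d^3 + 2*d^2 - 8*d - 9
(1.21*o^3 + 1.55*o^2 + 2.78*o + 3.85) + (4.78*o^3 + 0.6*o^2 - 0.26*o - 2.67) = 5.99*o^3 + 2.15*o^2 + 2.52*o + 1.18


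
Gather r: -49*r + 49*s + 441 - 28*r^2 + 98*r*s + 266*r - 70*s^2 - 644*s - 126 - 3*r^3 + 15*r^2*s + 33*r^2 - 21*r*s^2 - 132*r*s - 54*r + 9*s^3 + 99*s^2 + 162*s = -3*r^3 + r^2*(15*s + 5) + r*(-21*s^2 - 34*s + 163) + 9*s^3 + 29*s^2 - 433*s + 315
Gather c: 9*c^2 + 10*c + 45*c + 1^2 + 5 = 9*c^2 + 55*c + 6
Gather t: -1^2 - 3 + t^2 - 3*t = t^2 - 3*t - 4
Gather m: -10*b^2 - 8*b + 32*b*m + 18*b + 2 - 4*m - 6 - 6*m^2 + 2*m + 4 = -10*b^2 + 10*b - 6*m^2 + m*(32*b - 2)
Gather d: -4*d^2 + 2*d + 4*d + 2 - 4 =-4*d^2 + 6*d - 2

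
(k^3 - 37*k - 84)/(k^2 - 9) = (k^2 - 3*k - 28)/(k - 3)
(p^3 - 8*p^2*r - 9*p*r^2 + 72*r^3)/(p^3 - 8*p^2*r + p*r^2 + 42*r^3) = (p^2 - 5*p*r - 24*r^2)/(p^2 - 5*p*r - 14*r^2)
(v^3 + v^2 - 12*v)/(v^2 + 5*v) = (v^2 + v - 12)/(v + 5)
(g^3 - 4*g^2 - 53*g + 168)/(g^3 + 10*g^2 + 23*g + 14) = (g^2 - 11*g + 24)/(g^2 + 3*g + 2)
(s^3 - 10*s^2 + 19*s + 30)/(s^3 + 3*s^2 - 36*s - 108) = (s^2 - 4*s - 5)/(s^2 + 9*s + 18)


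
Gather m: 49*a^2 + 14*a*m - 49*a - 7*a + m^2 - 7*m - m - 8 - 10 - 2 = 49*a^2 - 56*a + m^2 + m*(14*a - 8) - 20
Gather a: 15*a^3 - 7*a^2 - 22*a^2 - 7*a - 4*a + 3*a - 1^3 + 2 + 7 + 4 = 15*a^3 - 29*a^2 - 8*a + 12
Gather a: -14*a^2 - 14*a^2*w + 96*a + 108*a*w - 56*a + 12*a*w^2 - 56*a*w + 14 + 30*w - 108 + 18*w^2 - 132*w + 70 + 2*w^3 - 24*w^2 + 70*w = a^2*(-14*w - 14) + a*(12*w^2 + 52*w + 40) + 2*w^3 - 6*w^2 - 32*w - 24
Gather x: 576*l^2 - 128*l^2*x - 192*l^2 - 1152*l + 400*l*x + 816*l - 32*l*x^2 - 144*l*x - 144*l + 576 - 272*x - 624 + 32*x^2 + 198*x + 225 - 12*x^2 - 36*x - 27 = 384*l^2 - 480*l + x^2*(20 - 32*l) + x*(-128*l^2 + 256*l - 110) + 150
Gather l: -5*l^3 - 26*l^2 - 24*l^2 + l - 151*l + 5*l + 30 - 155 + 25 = -5*l^3 - 50*l^2 - 145*l - 100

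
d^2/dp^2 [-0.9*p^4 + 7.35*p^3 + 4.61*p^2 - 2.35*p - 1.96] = -10.8*p^2 + 44.1*p + 9.22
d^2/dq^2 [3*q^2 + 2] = 6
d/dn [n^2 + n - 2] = 2*n + 1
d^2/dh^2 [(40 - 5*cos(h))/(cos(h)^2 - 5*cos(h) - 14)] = 5*(-9*sin(h)^4*cos(h) + 27*sin(h)^4 - 724*sin(h)^2 - 583*cos(h) - 105*cos(3*h)/2 + cos(5*h)/2 - 67)/(sin(h)^2 + 5*cos(h) + 13)^3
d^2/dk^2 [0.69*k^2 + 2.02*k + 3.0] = 1.38000000000000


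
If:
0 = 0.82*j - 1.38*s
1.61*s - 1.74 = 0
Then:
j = 1.82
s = 1.08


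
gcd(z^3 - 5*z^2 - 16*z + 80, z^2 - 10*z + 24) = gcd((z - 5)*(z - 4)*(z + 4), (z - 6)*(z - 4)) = z - 4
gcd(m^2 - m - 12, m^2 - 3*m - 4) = m - 4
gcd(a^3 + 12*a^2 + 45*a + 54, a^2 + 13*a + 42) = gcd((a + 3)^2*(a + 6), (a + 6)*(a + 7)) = a + 6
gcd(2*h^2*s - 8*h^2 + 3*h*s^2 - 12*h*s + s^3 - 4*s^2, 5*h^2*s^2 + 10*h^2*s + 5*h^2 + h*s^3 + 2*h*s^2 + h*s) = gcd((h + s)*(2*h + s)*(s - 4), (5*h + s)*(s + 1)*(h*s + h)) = 1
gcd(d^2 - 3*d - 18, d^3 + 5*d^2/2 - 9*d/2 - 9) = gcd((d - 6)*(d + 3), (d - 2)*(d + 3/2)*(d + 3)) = d + 3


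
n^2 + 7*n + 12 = (n + 3)*(n + 4)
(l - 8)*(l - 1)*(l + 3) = l^3 - 6*l^2 - 19*l + 24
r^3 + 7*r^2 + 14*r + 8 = (r + 1)*(r + 2)*(r + 4)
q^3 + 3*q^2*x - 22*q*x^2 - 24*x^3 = (q - 4*x)*(q + x)*(q + 6*x)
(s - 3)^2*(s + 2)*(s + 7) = s^4 + 3*s^3 - 31*s^2 - 3*s + 126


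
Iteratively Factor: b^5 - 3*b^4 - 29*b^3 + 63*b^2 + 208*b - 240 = (b - 1)*(b^4 - 2*b^3 - 31*b^2 + 32*b + 240) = (b - 1)*(b + 3)*(b^3 - 5*b^2 - 16*b + 80) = (b - 5)*(b - 1)*(b + 3)*(b^2 - 16) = (b - 5)*(b - 4)*(b - 1)*(b + 3)*(b + 4)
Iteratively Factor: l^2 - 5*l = (l - 5)*(l)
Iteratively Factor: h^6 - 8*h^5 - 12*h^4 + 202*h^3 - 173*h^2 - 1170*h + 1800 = (h - 2)*(h^5 - 6*h^4 - 24*h^3 + 154*h^2 + 135*h - 900) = (h - 5)*(h - 2)*(h^4 - h^3 - 29*h^2 + 9*h + 180) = (h - 5)*(h - 2)*(h + 3)*(h^3 - 4*h^2 - 17*h + 60) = (h - 5)^2*(h - 2)*(h + 3)*(h^2 + h - 12) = (h - 5)^2*(h - 2)*(h + 3)*(h + 4)*(h - 3)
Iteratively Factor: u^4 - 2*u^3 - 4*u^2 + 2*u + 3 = (u - 1)*(u^3 - u^2 - 5*u - 3) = (u - 1)*(u + 1)*(u^2 - 2*u - 3) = (u - 3)*(u - 1)*(u + 1)*(u + 1)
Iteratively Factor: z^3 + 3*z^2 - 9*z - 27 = (z + 3)*(z^2 - 9) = (z + 3)^2*(z - 3)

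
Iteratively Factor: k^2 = (k)*(k)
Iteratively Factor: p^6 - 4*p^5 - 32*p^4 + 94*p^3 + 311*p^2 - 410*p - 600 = (p - 2)*(p^5 - 2*p^4 - 36*p^3 + 22*p^2 + 355*p + 300) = (p - 2)*(p + 1)*(p^4 - 3*p^3 - 33*p^2 + 55*p + 300) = (p - 5)*(p - 2)*(p + 1)*(p^3 + 2*p^2 - 23*p - 60) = (p - 5)^2*(p - 2)*(p + 1)*(p^2 + 7*p + 12) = (p - 5)^2*(p - 2)*(p + 1)*(p + 3)*(p + 4)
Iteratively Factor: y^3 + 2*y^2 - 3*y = (y)*(y^2 + 2*y - 3) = y*(y + 3)*(y - 1)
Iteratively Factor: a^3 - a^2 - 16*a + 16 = (a - 4)*(a^2 + 3*a - 4) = (a - 4)*(a - 1)*(a + 4)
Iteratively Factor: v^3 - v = (v)*(v^2 - 1) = v*(v - 1)*(v + 1)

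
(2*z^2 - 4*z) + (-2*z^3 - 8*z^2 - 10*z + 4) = -2*z^3 - 6*z^2 - 14*z + 4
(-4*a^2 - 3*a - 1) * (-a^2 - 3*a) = 4*a^4 + 15*a^3 + 10*a^2 + 3*a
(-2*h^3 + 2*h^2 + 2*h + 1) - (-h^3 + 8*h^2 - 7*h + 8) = -h^3 - 6*h^2 + 9*h - 7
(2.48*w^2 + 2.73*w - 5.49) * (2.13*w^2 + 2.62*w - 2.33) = 5.2824*w^4 + 12.3125*w^3 - 10.3195*w^2 - 20.7447*w + 12.7917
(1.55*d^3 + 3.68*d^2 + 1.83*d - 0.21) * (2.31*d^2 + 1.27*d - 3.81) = 3.5805*d^5 + 10.4693*d^4 + 2.9954*d^3 - 12.1818*d^2 - 7.239*d + 0.8001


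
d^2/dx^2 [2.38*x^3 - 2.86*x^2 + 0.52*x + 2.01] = 14.28*x - 5.72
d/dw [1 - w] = -1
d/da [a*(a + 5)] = 2*a + 5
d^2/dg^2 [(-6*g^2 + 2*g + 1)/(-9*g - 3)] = 2/(27*g^3 + 27*g^2 + 9*g + 1)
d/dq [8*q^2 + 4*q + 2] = 16*q + 4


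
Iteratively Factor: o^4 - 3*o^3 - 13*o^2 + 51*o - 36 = (o + 4)*(o^3 - 7*o^2 + 15*o - 9) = (o - 3)*(o + 4)*(o^2 - 4*o + 3) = (o - 3)^2*(o + 4)*(o - 1)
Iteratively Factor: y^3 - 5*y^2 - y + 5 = (y - 5)*(y^2 - 1) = (y - 5)*(y - 1)*(y + 1)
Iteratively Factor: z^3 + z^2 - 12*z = (z + 4)*(z^2 - 3*z) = z*(z + 4)*(z - 3)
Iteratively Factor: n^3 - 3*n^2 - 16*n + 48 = (n - 4)*(n^2 + n - 12) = (n - 4)*(n + 4)*(n - 3)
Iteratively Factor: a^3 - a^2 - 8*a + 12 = (a - 2)*(a^2 + a - 6) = (a - 2)*(a + 3)*(a - 2)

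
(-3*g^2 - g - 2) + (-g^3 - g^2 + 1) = -g^3 - 4*g^2 - g - 1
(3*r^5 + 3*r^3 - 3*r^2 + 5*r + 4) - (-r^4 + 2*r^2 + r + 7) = 3*r^5 + r^4 + 3*r^3 - 5*r^2 + 4*r - 3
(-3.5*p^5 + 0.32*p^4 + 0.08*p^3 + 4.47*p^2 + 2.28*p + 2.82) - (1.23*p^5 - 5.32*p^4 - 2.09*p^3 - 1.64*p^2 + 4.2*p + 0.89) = -4.73*p^5 + 5.64*p^4 + 2.17*p^3 + 6.11*p^2 - 1.92*p + 1.93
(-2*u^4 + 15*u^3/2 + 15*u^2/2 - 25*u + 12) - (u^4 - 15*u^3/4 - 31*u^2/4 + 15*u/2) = -3*u^4 + 45*u^3/4 + 61*u^2/4 - 65*u/2 + 12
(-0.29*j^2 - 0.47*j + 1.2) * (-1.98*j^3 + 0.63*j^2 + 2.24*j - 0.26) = 0.5742*j^5 + 0.7479*j^4 - 3.3217*j^3 - 0.2214*j^2 + 2.8102*j - 0.312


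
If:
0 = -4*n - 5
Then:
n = -5/4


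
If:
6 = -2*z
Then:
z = -3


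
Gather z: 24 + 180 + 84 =288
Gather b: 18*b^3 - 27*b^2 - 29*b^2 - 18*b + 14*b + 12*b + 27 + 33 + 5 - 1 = 18*b^3 - 56*b^2 + 8*b + 64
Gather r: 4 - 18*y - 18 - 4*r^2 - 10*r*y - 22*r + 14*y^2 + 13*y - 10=-4*r^2 + r*(-10*y - 22) + 14*y^2 - 5*y - 24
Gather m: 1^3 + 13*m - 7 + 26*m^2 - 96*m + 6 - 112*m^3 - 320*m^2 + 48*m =-112*m^3 - 294*m^2 - 35*m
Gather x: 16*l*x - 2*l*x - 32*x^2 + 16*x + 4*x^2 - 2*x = -28*x^2 + x*(14*l + 14)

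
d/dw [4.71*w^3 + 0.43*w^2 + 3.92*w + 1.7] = 14.13*w^2 + 0.86*w + 3.92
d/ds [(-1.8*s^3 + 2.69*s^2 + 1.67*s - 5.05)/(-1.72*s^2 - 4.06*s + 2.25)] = (3.096*s^4 + 14.616*s^3 - 20.199*s^2 - 5.267*s - 16.7455)/(2.9584*s^4 + 13.9664*s^3 + 8.7436*s^2 - 18.27*s + 5.0625)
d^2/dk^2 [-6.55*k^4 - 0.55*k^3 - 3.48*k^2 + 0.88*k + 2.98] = -78.6*k^2 - 3.3*k - 6.96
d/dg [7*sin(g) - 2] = 7*cos(g)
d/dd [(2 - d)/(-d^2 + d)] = (-d^2 + 4*d - 2)/(d^2*(d^2 - 2*d + 1))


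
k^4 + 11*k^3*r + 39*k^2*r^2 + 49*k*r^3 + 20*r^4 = (k + r)^2*(k + 4*r)*(k + 5*r)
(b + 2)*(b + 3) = b^2 + 5*b + 6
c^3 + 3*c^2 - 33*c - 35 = (c - 5)*(c + 1)*(c + 7)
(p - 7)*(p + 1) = p^2 - 6*p - 7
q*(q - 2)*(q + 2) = q^3 - 4*q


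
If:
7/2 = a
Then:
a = 7/2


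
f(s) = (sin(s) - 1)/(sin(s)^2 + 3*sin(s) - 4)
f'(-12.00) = -0.04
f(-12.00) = 0.22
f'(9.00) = 0.05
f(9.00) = 0.23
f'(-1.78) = 0.02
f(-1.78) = 0.33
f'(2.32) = 0.03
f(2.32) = 0.21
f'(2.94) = 0.06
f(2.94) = 0.24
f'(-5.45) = -0.03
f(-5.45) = 0.21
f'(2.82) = 0.05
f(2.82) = 0.23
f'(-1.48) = -0.01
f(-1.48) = 0.33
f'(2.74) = 0.05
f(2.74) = 0.23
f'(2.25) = 0.03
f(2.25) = 0.21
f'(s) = (-2*sin(s)*cos(s) - 3*cos(s))*(sin(s) - 1)/(sin(s)^2 + 3*sin(s) - 4)^2 + cos(s)/(sin(s)^2 + 3*sin(s) - 4) = -cos(s)/(sin(s) + 4)^2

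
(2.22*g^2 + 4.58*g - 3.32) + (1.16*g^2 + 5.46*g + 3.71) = 3.38*g^2 + 10.04*g + 0.39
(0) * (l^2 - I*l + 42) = 0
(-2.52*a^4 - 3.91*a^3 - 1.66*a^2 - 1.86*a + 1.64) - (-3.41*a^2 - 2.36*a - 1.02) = -2.52*a^4 - 3.91*a^3 + 1.75*a^2 + 0.5*a + 2.66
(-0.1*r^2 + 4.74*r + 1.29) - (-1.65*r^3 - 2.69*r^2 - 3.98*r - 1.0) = 1.65*r^3 + 2.59*r^2 + 8.72*r + 2.29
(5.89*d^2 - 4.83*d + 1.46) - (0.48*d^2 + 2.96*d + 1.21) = 5.41*d^2 - 7.79*d + 0.25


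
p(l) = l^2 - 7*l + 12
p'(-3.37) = -13.74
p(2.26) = 1.29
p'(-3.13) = -13.26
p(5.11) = 2.34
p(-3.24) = 45.18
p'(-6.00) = -19.00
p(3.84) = -0.13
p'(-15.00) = -37.00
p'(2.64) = -1.72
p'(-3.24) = -13.48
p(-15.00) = 342.00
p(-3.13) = 43.71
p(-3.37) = 46.95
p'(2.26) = -2.48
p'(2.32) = -2.36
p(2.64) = 0.49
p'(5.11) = 3.22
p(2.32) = 1.14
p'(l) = 2*l - 7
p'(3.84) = 0.68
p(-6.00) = 90.00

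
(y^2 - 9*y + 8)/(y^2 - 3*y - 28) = (-y^2 + 9*y - 8)/(-y^2 + 3*y + 28)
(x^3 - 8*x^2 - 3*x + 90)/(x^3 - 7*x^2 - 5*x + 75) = (x - 6)/(x - 5)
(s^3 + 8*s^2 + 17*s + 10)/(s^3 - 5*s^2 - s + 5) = (s^2 + 7*s + 10)/(s^2 - 6*s + 5)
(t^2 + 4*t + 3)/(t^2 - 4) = (t^2 + 4*t + 3)/(t^2 - 4)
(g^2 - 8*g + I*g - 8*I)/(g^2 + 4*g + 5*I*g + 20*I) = (g^2 + g*(-8 + I) - 8*I)/(g^2 + g*(4 + 5*I) + 20*I)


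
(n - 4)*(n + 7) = n^2 + 3*n - 28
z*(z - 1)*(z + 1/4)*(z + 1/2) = z^4 - z^3/4 - 5*z^2/8 - z/8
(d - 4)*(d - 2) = d^2 - 6*d + 8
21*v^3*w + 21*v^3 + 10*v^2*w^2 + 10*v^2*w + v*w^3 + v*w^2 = (3*v + w)*(7*v + w)*(v*w + v)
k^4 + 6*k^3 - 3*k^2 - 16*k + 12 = (k - 1)^2*(k + 2)*(k + 6)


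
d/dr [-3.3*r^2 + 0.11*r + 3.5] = 0.11 - 6.6*r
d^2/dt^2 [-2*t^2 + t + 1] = -4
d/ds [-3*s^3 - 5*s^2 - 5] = s*(-9*s - 10)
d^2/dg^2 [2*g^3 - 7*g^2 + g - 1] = 12*g - 14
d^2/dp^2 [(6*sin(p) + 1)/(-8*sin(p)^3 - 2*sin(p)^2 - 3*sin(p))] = (1536*sin(p)^4 + 2208*sin(p)^3 - 2344*sin(p)^2 - 3332*sin(p) + 597/sin(p) - 489/(2*sin(p)^2) - 84*sin(3*p)^2/sin(p)^3 + 209*sin(3*p)/(2*sin(p)^3) - 21*sin(5*p)/sin(p)^3 - 18/sin(p)^3)/(8*sin(p)^2 + 2*sin(p) + 3)^3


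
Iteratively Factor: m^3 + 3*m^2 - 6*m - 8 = (m + 4)*(m^2 - m - 2) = (m + 1)*(m + 4)*(m - 2)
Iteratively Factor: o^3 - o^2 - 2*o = (o + 1)*(o^2 - 2*o) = (o - 2)*(o + 1)*(o)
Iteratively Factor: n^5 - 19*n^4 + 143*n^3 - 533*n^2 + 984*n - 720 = (n - 5)*(n^4 - 14*n^3 + 73*n^2 - 168*n + 144) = (n - 5)*(n - 3)*(n^3 - 11*n^2 + 40*n - 48) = (n - 5)*(n - 4)*(n - 3)*(n^2 - 7*n + 12) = (n - 5)*(n - 4)^2*(n - 3)*(n - 3)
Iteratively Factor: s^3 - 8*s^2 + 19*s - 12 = (s - 4)*(s^2 - 4*s + 3) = (s - 4)*(s - 3)*(s - 1)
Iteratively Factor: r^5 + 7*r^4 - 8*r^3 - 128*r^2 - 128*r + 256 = (r - 1)*(r^4 + 8*r^3 - 128*r - 256) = (r - 1)*(r + 4)*(r^3 + 4*r^2 - 16*r - 64) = (r - 4)*(r - 1)*(r + 4)*(r^2 + 8*r + 16) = (r - 4)*(r - 1)*(r + 4)^2*(r + 4)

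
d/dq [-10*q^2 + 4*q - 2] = 4 - 20*q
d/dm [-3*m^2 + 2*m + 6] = 2 - 6*m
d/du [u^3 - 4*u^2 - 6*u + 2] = 3*u^2 - 8*u - 6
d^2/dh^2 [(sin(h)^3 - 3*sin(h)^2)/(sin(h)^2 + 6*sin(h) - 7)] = (-sin(h)^6 - 19*sin(h)^5 - 167*sin(h)^4 + 487*sin(h)^3 - 210*sin(h)^2 + 294)/((sin(h) - 1)^2*(sin(h) + 7)^3)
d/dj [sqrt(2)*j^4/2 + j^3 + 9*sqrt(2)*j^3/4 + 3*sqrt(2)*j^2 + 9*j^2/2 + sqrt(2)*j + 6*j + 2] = 2*sqrt(2)*j^3 + 3*j^2 + 27*sqrt(2)*j^2/4 + 6*sqrt(2)*j + 9*j + sqrt(2) + 6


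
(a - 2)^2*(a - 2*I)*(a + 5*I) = a^4 - 4*a^3 + 3*I*a^3 + 14*a^2 - 12*I*a^2 - 40*a + 12*I*a + 40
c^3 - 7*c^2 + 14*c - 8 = (c - 4)*(c - 2)*(c - 1)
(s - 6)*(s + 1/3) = s^2 - 17*s/3 - 2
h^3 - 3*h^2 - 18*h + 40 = (h - 5)*(h - 2)*(h + 4)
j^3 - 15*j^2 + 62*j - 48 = (j - 8)*(j - 6)*(j - 1)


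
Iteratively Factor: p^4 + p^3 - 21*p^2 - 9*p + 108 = (p + 4)*(p^3 - 3*p^2 - 9*p + 27) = (p - 3)*(p + 4)*(p^2 - 9) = (p - 3)^2*(p + 4)*(p + 3)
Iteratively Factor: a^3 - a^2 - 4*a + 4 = (a - 2)*(a^2 + a - 2) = (a - 2)*(a - 1)*(a + 2)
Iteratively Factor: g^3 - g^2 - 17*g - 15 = (g + 3)*(g^2 - 4*g - 5) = (g - 5)*(g + 3)*(g + 1)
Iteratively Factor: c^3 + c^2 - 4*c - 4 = (c + 2)*(c^2 - c - 2) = (c + 1)*(c + 2)*(c - 2)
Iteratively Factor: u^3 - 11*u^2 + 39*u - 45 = (u - 3)*(u^2 - 8*u + 15) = (u - 5)*(u - 3)*(u - 3)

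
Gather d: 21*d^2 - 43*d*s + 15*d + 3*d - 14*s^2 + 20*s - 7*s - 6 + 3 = 21*d^2 + d*(18 - 43*s) - 14*s^2 + 13*s - 3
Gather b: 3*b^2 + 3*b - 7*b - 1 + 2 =3*b^2 - 4*b + 1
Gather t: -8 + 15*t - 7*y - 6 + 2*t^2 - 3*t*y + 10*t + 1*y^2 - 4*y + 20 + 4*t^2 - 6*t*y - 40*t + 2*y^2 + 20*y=6*t^2 + t*(-9*y - 15) + 3*y^2 + 9*y + 6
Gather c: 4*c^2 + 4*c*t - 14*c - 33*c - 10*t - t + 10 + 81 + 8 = 4*c^2 + c*(4*t - 47) - 11*t + 99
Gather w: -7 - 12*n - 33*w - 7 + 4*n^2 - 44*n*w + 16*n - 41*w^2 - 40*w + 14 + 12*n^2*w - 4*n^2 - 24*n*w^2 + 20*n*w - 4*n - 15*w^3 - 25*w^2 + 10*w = -15*w^3 + w^2*(-24*n - 66) + w*(12*n^2 - 24*n - 63)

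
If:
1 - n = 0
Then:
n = 1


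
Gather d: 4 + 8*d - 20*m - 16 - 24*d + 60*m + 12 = -16*d + 40*m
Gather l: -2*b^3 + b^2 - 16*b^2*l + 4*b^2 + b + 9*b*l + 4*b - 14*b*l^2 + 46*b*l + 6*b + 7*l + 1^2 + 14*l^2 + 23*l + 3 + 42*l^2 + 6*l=-2*b^3 + 5*b^2 + 11*b + l^2*(56 - 14*b) + l*(-16*b^2 + 55*b + 36) + 4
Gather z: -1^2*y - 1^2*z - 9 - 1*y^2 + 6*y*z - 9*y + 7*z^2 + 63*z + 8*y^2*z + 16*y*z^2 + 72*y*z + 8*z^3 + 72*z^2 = -y^2 - 10*y + 8*z^3 + z^2*(16*y + 79) + z*(8*y^2 + 78*y + 62) - 9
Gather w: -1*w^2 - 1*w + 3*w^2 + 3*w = 2*w^2 + 2*w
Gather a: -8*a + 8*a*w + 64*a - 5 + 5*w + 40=a*(8*w + 56) + 5*w + 35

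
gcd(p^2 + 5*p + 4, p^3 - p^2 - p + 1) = p + 1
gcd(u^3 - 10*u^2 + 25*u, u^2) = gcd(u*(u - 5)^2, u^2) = u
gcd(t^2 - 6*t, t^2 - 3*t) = t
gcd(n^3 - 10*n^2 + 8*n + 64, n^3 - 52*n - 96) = n^2 - 6*n - 16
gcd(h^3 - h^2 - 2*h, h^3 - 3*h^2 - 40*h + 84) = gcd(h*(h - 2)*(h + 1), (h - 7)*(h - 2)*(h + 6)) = h - 2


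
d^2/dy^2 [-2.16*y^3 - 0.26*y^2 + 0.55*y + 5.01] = -12.96*y - 0.52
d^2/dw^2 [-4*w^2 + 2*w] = -8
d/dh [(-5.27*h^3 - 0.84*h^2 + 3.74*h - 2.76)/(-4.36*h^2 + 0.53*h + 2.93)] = (22.9772*h^4 - 5.5862*h^3 - 30.4621*h^2 - 28.9896*h + 12.421)/(19.0096*h^4 - 4.6216*h^3 - 25.2687*h^2 + 3.1058*h + 8.5849)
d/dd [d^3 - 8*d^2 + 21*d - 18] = 3*d^2 - 16*d + 21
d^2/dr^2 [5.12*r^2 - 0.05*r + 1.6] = 10.2400000000000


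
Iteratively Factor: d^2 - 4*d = (d - 4)*(d)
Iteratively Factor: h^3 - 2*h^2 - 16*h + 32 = (h + 4)*(h^2 - 6*h + 8) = (h - 2)*(h + 4)*(h - 4)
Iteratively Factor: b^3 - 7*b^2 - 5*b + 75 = (b + 3)*(b^2 - 10*b + 25) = (b - 5)*(b + 3)*(b - 5)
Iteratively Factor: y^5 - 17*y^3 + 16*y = (y - 4)*(y^4 + 4*y^3 - y^2 - 4*y) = (y - 4)*(y + 1)*(y^3 + 3*y^2 - 4*y) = (y - 4)*(y - 1)*(y + 1)*(y^2 + 4*y) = (y - 4)*(y - 1)*(y + 1)*(y + 4)*(y)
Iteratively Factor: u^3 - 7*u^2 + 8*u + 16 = (u + 1)*(u^2 - 8*u + 16) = (u - 4)*(u + 1)*(u - 4)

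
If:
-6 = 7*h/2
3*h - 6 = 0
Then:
No Solution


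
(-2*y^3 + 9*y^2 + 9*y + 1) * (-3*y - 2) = 6*y^4 - 23*y^3 - 45*y^2 - 21*y - 2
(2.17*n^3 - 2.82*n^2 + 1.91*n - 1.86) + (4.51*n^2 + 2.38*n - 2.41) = 2.17*n^3 + 1.69*n^2 + 4.29*n - 4.27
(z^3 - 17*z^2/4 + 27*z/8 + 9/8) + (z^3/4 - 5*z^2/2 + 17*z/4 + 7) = 5*z^3/4 - 27*z^2/4 + 61*z/8 + 65/8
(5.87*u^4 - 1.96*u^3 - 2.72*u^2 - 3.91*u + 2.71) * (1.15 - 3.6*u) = -21.132*u^5 + 13.8065*u^4 + 7.538*u^3 + 10.948*u^2 - 14.2525*u + 3.1165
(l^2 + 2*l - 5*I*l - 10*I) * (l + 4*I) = l^3 + 2*l^2 - I*l^2 + 20*l - 2*I*l + 40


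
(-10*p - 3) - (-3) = -10*p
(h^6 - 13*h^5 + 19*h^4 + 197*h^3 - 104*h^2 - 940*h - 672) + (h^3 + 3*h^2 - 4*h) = h^6 - 13*h^5 + 19*h^4 + 198*h^3 - 101*h^2 - 944*h - 672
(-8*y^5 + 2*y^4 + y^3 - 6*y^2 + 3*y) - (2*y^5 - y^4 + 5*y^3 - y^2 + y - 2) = -10*y^5 + 3*y^4 - 4*y^3 - 5*y^2 + 2*y + 2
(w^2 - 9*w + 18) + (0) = w^2 - 9*w + 18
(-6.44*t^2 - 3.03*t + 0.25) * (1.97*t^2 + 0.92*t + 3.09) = -12.6868*t^4 - 11.8939*t^3 - 22.1947*t^2 - 9.1327*t + 0.7725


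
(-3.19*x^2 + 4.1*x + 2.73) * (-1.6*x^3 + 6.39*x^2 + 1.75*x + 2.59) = 5.104*x^5 - 26.9441*x^4 + 16.2485*x^3 + 16.3576*x^2 + 15.3965*x + 7.0707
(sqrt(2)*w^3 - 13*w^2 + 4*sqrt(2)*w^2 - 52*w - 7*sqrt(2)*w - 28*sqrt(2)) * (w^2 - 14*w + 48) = sqrt(2)*w^5 - 10*sqrt(2)*w^4 - 13*w^4 - 15*sqrt(2)*w^3 + 130*w^3 + 104*w^2 + 262*sqrt(2)*w^2 - 2496*w + 56*sqrt(2)*w - 1344*sqrt(2)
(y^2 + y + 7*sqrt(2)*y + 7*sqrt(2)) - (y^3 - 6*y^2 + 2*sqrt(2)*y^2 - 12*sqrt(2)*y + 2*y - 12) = -y^3 - 2*sqrt(2)*y^2 + 7*y^2 - y + 19*sqrt(2)*y + 7*sqrt(2) + 12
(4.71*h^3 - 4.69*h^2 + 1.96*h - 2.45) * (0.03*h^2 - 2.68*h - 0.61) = 0.1413*h^5 - 12.7635*h^4 + 9.7549*h^3 - 2.4654*h^2 + 5.3704*h + 1.4945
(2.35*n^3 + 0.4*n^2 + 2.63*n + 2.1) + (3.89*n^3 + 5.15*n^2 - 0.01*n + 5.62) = 6.24*n^3 + 5.55*n^2 + 2.62*n + 7.72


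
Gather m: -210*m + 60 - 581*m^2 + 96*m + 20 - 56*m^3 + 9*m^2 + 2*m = -56*m^3 - 572*m^2 - 112*m + 80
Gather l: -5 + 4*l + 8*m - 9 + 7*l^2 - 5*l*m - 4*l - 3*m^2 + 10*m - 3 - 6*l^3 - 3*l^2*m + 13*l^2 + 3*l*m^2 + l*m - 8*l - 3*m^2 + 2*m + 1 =-6*l^3 + l^2*(20 - 3*m) + l*(3*m^2 - 4*m - 8) - 6*m^2 + 20*m - 16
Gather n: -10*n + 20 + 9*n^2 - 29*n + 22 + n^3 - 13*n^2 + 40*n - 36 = n^3 - 4*n^2 + n + 6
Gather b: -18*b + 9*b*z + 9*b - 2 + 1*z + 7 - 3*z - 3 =b*(9*z - 9) - 2*z + 2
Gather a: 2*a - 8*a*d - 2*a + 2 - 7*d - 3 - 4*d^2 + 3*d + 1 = -8*a*d - 4*d^2 - 4*d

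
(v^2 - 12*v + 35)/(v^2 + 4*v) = (v^2 - 12*v + 35)/(v*(v + 4))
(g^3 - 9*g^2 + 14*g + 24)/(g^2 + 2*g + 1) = (g^2 - 10*g + 24)/(g + 1)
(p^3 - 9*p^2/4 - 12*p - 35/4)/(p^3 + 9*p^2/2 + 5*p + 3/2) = (4*p^2 - 13*p - 35)/(2*(2*p^2 + 7*p + 3))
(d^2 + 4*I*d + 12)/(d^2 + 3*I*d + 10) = (d + 6*I)/(d + 5*I)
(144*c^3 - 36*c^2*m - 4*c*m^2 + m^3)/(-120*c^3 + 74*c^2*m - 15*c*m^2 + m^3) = (-6*c - m)/(5*c - m)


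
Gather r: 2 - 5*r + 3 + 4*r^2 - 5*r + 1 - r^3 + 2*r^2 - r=-r^3 + 6*r^2 - 11*r + 6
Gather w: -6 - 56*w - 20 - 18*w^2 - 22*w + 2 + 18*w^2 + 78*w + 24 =0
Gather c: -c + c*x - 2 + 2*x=c*(x - 1) + 2*x - 2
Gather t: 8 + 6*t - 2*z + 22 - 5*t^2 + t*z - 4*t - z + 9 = -5*t^2 + t*(z + 2) - 3*z + 39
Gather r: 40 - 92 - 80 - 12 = -144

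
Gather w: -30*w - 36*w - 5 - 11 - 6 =-66*w - 22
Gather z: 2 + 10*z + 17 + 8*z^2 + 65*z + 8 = 8*z^2 + 75*z + 27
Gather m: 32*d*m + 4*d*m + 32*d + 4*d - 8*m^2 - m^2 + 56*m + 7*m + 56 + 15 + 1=36*d - 9*m^2 + m*(36*d + 63) + 72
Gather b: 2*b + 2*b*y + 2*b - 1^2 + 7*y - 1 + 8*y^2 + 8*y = b*(2*y + 4) + 8*y^2 + 15*y - 2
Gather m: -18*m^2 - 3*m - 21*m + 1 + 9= -18*m^2 - 24*m + 10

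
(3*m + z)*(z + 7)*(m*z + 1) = 3*m^2*z^2 + 21*m^2*z + m*z^3 + 7*m*z^2 + 3*m*z + 21*m + z^2 + 7*z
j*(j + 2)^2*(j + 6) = j^4 + 10*j^3 + 28*j^2 + 24*j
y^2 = y^2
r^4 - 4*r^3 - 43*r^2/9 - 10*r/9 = r*(r - 5)*(r + 1/3)*(r + 2/3)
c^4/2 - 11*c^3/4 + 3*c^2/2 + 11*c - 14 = (c/2 + 1)*(c - 7/2)*(c - 2)^2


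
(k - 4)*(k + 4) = k^2 - 16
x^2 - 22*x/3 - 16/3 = (x - 8)*(x + 2/3)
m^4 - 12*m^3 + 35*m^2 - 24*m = m*(m - 8)*(m - 3)*(m - 1)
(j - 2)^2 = j^2 - 4*j + 4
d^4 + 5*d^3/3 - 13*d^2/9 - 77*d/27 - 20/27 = (d - 4/3)*(d + 1/3)*(d + 1)*(d + 5/3)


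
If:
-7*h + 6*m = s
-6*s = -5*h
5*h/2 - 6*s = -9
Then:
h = 18/5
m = 47/10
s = 3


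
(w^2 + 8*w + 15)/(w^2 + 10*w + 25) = (w + 3)/(w + 5)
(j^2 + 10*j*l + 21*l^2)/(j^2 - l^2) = (j^2 + 10*j*l + 21*l^2)/(j^2 - l^2)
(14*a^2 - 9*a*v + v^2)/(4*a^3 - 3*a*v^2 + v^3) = (-7*a + v)/(-2*a^2 - a*v + v^2)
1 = 1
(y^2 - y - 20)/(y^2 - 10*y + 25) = (y + 4)/(y - 5)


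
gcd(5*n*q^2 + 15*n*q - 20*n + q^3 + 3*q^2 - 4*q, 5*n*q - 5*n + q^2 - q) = 5*n*q - 5*n + q^2 - q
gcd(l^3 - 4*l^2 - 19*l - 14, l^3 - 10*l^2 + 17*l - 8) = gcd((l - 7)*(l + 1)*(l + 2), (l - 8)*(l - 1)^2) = 1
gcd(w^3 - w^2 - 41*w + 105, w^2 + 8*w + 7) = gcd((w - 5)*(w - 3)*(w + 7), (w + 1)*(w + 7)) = w + 7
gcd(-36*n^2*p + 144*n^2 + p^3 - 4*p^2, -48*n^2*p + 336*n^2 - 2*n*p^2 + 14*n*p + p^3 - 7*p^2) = 6*n + p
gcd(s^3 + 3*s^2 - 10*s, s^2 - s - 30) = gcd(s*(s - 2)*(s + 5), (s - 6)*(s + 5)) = s + 5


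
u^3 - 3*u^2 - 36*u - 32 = (u - 8)*(u + 1)*(u + 4)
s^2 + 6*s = s*(s + 6)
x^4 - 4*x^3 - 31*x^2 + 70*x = x*(x - 7)*(x - 2)*(x + 5)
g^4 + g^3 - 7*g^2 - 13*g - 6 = (g - 3)*(g + 1)^2*(g + 2)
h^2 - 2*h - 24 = (h - 6)*(h + 4)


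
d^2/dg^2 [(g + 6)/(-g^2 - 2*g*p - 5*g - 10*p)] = 2*(-(g + 6)*(2*g + 2*p + 5)^2 + (3*g + 2*p + 11)*(g^2 + 2*g*p + 5*g + 10*p))/(g^2 + 2*g*p + 5*g + 10*p)^3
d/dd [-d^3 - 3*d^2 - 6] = 3*d*(-d - 2)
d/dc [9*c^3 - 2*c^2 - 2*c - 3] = 27*c^2 - 4*c - 2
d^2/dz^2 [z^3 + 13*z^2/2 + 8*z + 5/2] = 6*z + 13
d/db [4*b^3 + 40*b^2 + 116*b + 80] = 12*b^2 + 80*b + 116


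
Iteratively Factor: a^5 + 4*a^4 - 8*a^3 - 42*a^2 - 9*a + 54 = (a + 2)*(a^4 + 2*a^3 - 12*a^2 - 18*a + 27) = (a - 1)*(a + 2)*(a^3 + 3*a^2 - 9*a - 27) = (a - 1)*(a + 2)*(a + 3)*(a^2 - 9) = (a - 3)*(a - 1)*(a + 2)*(a + 3)*(a + 3)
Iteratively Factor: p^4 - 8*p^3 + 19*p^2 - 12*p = (p)*(p^3 - 8*p^2 + 19*p - 12) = p*(p - 4)*(p^2 - 4*p + 3) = p*(p - 4)*(p - 3)*(p - 1)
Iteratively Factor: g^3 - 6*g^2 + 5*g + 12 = (g - 4)*(g^2 - 2*g - 3) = (g - 4)*(g + 1)*(g - 3)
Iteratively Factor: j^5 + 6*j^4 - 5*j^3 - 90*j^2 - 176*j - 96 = (j - 4)*(j^4 + 10*j^3 + 35*j^2 + 50*j + 24) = (j - 4)*(j + 1)*(j^3 + 9*j^2 + 26*j + 24) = (j - 4)*(j + 1)*(j + 2)*(j^2 + 7*j + 12) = (j - 4)*(j + 1)*(j + 2)*(j + 4)*(j + 3)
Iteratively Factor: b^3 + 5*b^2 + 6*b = (b + 2)*(b^2 + 3*b) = (b + 2)*(b + 3)*(b)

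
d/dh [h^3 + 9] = 3*h^2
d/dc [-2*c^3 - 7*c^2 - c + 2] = -6*c^2 - 14*c - 1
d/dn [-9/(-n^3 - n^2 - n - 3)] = 9*(-3*n^2 - 2*n - 1)/(n^3 + n^2 + n + 3)^2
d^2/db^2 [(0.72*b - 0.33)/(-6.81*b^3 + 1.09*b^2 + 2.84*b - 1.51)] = (-200.344752*b^5 + 215.716284*b^4 - 68.753952*b^3 + 52.90443*b^2 - 21.341538*b + 0.234294)/(315.821241*b^9 - 151.649847*b^8 - 370.851489*b^7 + 335.27492*b^6 + 87.406122*b^5 - 196.216443*b^4 + 51.722275*b^3 + 29.081241*b^2 - 19.426452*b + 3.442951)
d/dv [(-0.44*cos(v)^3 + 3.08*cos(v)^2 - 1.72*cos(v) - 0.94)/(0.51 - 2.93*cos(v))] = (-2.5784*cos(v)^3 + 9.6976*cos(v)^2 - 3.1416*cos(v) + 3.6314)*sin(v)/(8.5849*cos(v)^2 - 2.9886*cos(v) + 0.2601)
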